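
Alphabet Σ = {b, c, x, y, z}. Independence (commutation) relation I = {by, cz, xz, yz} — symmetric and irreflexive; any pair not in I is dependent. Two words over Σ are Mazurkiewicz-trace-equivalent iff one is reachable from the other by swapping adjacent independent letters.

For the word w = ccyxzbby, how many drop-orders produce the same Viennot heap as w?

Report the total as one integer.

#0=c has no predecessor
#1=c depends on [0:c]
#2=y depends on [1:c]
#3=x depends on [2:y]
#4=z has no predecessor
#5=b depends on [3:x, 4:z]
#6=b depends on [5:b]
#7=y depends on [3:x]
sources: [0:c, 4:z]
N(rest) = Σ N(rest − s) over sources s of rest; N(one piece) = 1:
  size 1 → [6]=1  [7]=1
  size 2 → [5,6]=1  [6,7]=2
  size 3 → [4,5,6]=1  [5,6,7]=3
  size 4 → [3,5,6,7]=3  [4,5,6,7]=4
  size 5 → [2,3,5,6,7]=3  [3,4,5,6,7]=7
  size 6 → [1,2,3,5,6,7]=3  [2,3,4,5,6,7]=10
  first=0(c) contributes 13
  first=4(z) contributes 3
|[w]| = 16

16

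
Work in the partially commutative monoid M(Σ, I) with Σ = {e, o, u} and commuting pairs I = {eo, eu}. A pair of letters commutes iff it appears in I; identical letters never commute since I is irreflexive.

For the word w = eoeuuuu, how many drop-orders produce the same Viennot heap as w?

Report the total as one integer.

21

piece 0:e — minimal
piece 1:o — minimal
piece 2:e rests on {0:e}
piece 3:u rests on {1:o}
piece 4:u rests on {3:u}
piece 5:u rests on {4:u}
piece 6:u rests on {5:u}
minimal pieces: {0:e, 1:o}
ways to finish when only these pieces remain (= sum over removing one remaining piece with nothing left below it):
  1 left: {2}→1  {6}→1
  2 left: {0,2}→1  {2,6}→2  {5,6}→1
  3 left: {0,2,6}→3  {2,5,6}→3  {4,5,6}→1
  4 left: {0,2,5,6}→6  {2,4,5,6}→4  {3,4,5,6}→1
  5 left: {0,2,4,5,6}→10  {1,3,4,5,6}→1  {2,3,4,5,6}→5
  placing 0:e first → 6 extensions
  placing 1:o first → 15 extensions
total linear extensions = 21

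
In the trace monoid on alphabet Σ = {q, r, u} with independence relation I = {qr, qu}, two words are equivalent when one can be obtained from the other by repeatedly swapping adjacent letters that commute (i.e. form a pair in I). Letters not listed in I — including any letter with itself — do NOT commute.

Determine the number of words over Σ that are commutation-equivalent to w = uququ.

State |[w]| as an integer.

0(u) covers ∅
1(q) covers ∅
2(u) covers 0:u
3(q) covers 1:q
4(u) covers 2:u
floor of heap: 0:u, 1:q
completions by unplaced set U, small U first (add the entries for U minus each lowest piece of U):
  |U|=1: {3}:1  {4}:1
  |U|=2: {1,3}:1  {2,4}:1  {3,4}:2
  |U|=3: {0,2,4}:1  {1,3,4}:3  {2,3,4}:3
  start at 0(u): 6
  start at 1(q): 4
sum over floor = 10

10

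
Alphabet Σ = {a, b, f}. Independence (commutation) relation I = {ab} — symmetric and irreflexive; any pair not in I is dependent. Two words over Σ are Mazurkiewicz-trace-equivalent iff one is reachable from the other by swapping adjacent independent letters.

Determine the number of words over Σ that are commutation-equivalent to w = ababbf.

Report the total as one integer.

piece 0:a — minimal
piece 1:b — minimal
piece 2:a rests on {0:a}
piece 3:b rests on {1:b}
piece 4:b rests on {3:b}
piece 5:f rests on {2:a, 4:b}
minimal pieces: {0:a, 1:b}
ways to finish when only these pieces remain (= sum over removing one remaining piece with nothing left below it):
  1 left: {5}→1
  2 left: {2,5}→1  {4,5}→1
  3 left: {0,2,5}→1  {2,4,5}→2  {3,4,5}→1
  4 left: {0,2,4,5}→3  {1,3,4,5}→1  {2,3,4,5}→3
  placing 0:a first → 4 extensions
  placing 1:b first → 6 extensions
total linear extensions = 10

10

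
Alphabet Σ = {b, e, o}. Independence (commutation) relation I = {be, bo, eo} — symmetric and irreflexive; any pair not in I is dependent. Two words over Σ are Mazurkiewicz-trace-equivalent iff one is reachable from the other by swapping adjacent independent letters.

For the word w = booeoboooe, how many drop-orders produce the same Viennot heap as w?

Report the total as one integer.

0(b) covers ∅
1(o) covers ∅
2(o) covers 1:o
3(e) covers ∅
4(o) covers 2:o
5(b) covers 0:b
6(o) covers 4:o
7(o) covers 6:o
8(o) covers 7:o
9(e) covers 3:e
floor of heap: 0:b, 1:o, 3:e
completions by unplaced set U, small U first (add the entries for U minus each lowest piece of U):
  |U|=1: {5}:1  {8}:1  {9}:1
  |U|=2: {0,5}:1  {3,9}:1  {5,8}:2  {5,9}:2  {7,8}:1  {8,9}:2
  |U|=3: {0,5,8}:3  {0,5,9}:3  {3,5,9}:3  {3,8,9}:3  {5,7,8}:3  {5,8,9}:6  {6,7,8}:1  {7,8,9}:3
  |U|=4: {0,3,5,9}:6  {0,5,7,8}:6  {0,5,8,9}:12  {3,5,8,9}:12  {3,7,8,9}:6  {4,6,7,8}:1  {5,6,7,8}:4  {5,7,8,9}:12  {6,7,8,9}:4
  |U|=5: {0,3,5,8,9}:30  {0,5,6,7,8}:10  {0,5,7,8,9}:30  {2,4,6,7,8}:1  {3,5,7,8,9}:30  {3,6,7,8,9}:10  {4,5,6,7,8}:5  {4,6,7,8,9}:5  {5,6,7,8,9}:20
  |U|=6: {0,3,5,7,8,9}:90  {0,4,5,6,7,8}:15  {0,5,6,7,8,9}:60  {1,2,4,6,7,8}:1  {2,4,5,6,7,8}:6  {2,4,6,7,8,9}:6  {3,4,6,7,8,9}:15  {3,5,6,7,8,9}:60  {4,5,6,7,8,9}:30
  |U|=7: {0,2,4,5,6,7,8}:21  {0,3,5,6,7,8,9}:210  {0,4,5,6,7,8,9}:105  {1,2,4,5,6,7,8}:7  {1,2,4,6,7,8,9}:7  {2,3,4,6,7,8,9}:21  {2,4,5,6,7,8,9}:42  {3,4,5,6,7,8,9}:105
  |U|=8: {0,1,2,4,5,6,7,8}:28  {0,2,4,5,6,7,8,9}:168  {0,3,4,5,6,7,8,9}:420  {1,2,3,4,6,7,8,9}:28  {1,2,4,5,6,7,8,9}:56  {2,3,4,5,6,7,8,9}:168
  start at 0(b): 252
  start at 1(o): 756
  start at 3(e): 252
sum over floor = 1260

1260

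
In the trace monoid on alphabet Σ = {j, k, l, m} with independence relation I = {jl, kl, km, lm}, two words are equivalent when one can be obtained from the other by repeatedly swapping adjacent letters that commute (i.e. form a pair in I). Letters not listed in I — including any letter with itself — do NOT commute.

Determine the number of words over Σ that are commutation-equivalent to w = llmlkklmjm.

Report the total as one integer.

1260

piece 0:l — minimal
piece 1:l rests on {0:l}
piece 2:m — minimal
piece 3:l rests on {1:l}
piece 4:k — minimal
piece 5:k rests on {4:k}
piece 6:l rests on {3:l}
piece 7:m rests on {2:m}
piece 8:j rests on {5:k, 7:m}
piece 9:m rests on {8:j}
minimal pieces: {0:l, 2:m, 4:k}
ways to finish when only these pieces remain (= sum over removing one remaining piece with nothing left below it):
  1 left: {6}→1  {9}→1
  2 left: {3,6}→1  {6,9}→2  {8,9}→1
  3 left: {1,3,6}→1  {3,6,9}→3  {5,8,9}→1  {6,8,9}→3  {7,8,9}→1
  4 left: {0,1,3,6}→1  {1,3,6,9}→4  {2,7,8,9}→1  {3,6,8,9}→6  {4,5,8,9}→1  {5,6,8,9}→4  {5,7,8,9}→2  {6,7,8,9}→4
  5 left: {0,1,3,6,9}→5  {1,3,6,8,9}→10  {2,5,7,8,9}→3  {2,6,7,8,9}→5  {3,5,6,8,9}→10  {3,6,7,8,9}→10  {4,5,6,8,9}→5  {4,5,7,8,9}→3  {5,6,7,8,9}→10
  6 left: {0,1,3,6,8,9}→15  {1,3,5,6,8,9}→20  {1,3,6,7,8,9}→20  {2,3,6,7,8,9}→15  {2,4,5,7,8,9}→6  {2,5,6,7,8,9}→18  {3,4,5,6,8,9}→15  {3,5,6,7,8,9}→30  {4,5,6,7,8,9}→18
  7 left: {0,1,3,5,6,8,9}→35  {0,1,3,6,7,8,9}→35  {1,2,3,6,7,8,9}→35  {1,3,4,5,6,8,9}→35  {1,3,5,6,7,8,9}→70  {2,3,5,6,7,8,9}→63  {2,4,5,6,7,8,9}→42  {3,4,5,6,7,8,9}→63
  8 left: {0,1,2,3,6,7,8,9}→70  {0,1,3,4,5,6,8,9}→70  {0,1,3,5,6,7,8,9}→140  {1,2,3,5,6,7,8,9}→168  {1,3,4,5,6,7,8,9}→168  {2,3,4,5,6,7,8,9}→168
  placing 0:l first → 504 extensions
  placing 2:m first → 378 extensions
  placing 4:k first → 378 extensions
total linear extensions = 1260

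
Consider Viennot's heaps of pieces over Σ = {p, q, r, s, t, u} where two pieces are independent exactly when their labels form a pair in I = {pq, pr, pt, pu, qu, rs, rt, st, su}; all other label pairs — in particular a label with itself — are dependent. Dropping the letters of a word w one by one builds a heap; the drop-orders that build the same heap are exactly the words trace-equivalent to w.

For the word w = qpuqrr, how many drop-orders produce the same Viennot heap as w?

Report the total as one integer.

piece 0:q — minimal
piece 1:p — minimal
piece 2:u — minimal
piece 3:q rests on {0:q}
piece 4:r rests on {2:u, 3:q}
piece 5:r rests on {4:r}
minimal pieces: {0:q, 1:p, 2:u}
ways to finish when only these pieces remain (= sum over removing one remaining piece with nothing left below it):
  1 left: {1}→1  {5}→1
  2 left: {1,5}→2  {4,5}→1
  3 left: {1,4,5}→3  {2,4,5}→1  {3,4,5}→1
  4 left: {0,3,4,5}→1  {1,2,4,5}→4  {1,3,4,5}→4  {2,3,4,5}→2
  placing 0:q first → 10 extensions
  placing 1:p first → 3 extensions
  placing 2:u first → 5 extensions
total linear extensions = 18

18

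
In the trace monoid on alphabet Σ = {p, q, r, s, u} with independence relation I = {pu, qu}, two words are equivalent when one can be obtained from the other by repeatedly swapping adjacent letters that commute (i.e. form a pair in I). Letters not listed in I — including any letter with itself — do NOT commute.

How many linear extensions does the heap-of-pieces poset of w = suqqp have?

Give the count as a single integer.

piece 0:s — minimal
piece 1:u rests on {0:s}
piece 2:q rests on {0:s}
piece 3:q rests on {2:q}
piece 4:p rests on {3:q}
minimal pieces: {0:s}
ways to finish when only these pieces remain (= sum over removing one remaining piece with nothing left below it):
  1 left: {1}→1  {4}→1
  2 left: {1,4}→2  {3,4}→1
  3 left: {1,3,4}→3  {2,3,4}→1
  placing 0:s first → 4 extensions

4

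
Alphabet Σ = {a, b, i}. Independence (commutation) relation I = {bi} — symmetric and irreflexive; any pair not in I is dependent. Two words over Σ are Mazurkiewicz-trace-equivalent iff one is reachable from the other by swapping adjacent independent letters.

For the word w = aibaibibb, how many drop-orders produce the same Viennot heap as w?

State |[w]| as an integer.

20

0(a) covers ∅
1(i) covers 0:a
2(b) covers 0:a
3(a) covers 1:i, 2:b
4(i) covers 3:a
5(b) covers 3:a
6(i) covers 4:i
7(b) covers 5:b
8(b) covers 7:b
floor of heap: 0:a
completions by unplaced set U, small U first (add the entries for U minus each lowest piece of U):
  |U|=1: {6}:1  {8}:1
  |U|=2: {4,6}:1  {6,8}:2  {7,8}:1
  |U|=3: {4,6,8}:3  {5,7,8}:1  {6,7,8}:3
  |U|=4: {4,6,7,8}:6  {5,6,7,8}:4
  |U|=5: {4,5,6,7,8}:10
  |U|=6: {3,4,5,6,7,8}:10
  |U|=7: {1,3,4,5,6,7,8}:10  {2,3,4,5,6,7,8}:10
  start at 0(a): 20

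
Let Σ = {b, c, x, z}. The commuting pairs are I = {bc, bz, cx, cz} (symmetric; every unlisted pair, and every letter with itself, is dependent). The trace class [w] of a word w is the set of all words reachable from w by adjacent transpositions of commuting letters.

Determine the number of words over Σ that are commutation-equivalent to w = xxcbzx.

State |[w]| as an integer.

drop 0:x onto floor
drop 1:x onto {0:x}
drop 2:c onto floor
drop 3:b onto {1:x}
drop 4:z onto {1:x}
drop 5:x onto {3:b, 4:z}
ground layer = {0:x, 2:c}
drop-orders for the pieces not yet dropped (sum over which currently-grounded one goes next):
  1 to go: {2} 1  {5} 1
  2 to go: {2,5} 2  {3,5} 1  {4,5} 1
  3 to go: {2,3,5} 3  {2,4,5} 3  {3,4,5} 2
  4 to go: {1,3,4,5} 2  {2,3,4,5} 8
  if 0:x drops first: 10 orders
  if 2:c drops first: 2 orders
heap linearizations: 12

12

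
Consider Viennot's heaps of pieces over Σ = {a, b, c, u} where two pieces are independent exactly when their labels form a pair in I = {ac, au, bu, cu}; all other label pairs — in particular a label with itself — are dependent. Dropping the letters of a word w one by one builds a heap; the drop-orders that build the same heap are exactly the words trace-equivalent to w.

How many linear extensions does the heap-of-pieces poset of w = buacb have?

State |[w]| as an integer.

drop 0:b onto floor
drop 1:u onto floor
drop 2:a onto {0:b}
drop 3:c onto {0:b}
drop 4:b onto {2:a, 3:c}
ground layer = {0:b, 1:u}
drop-orders for the pieces not yet dropped (sum over which currently-grounded one goes next):
  1 to go: {1} 1  {4} 1
  2 to go: {1,4} 2  {2,4} 1  {3,4} 1
  3 to go: {1,2,4} 3  {1,3,4} 3  {2,3,4} 2
  if 0:b drops first: 8 orders
  if 1:u drops first: 2 orders
heap linearizations: 10

10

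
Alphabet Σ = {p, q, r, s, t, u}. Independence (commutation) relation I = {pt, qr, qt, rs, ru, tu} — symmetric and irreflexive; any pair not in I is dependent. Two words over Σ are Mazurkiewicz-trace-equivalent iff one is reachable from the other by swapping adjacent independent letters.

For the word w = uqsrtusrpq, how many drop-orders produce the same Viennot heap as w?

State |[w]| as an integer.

22

piece 0:u — minimal
piece 1:q rests on {0:u}
piece 2:s rests on {1:q}
piece 3:r — minimal
piece 4:t rests on {2:s, 3:r}
piece 5:u rests on {2:s}
piece 6:s rests on {4:t, 5:u}
piece 7:r rests on {4:t}
piece 8:p rests on {6:s, 7:r}
piece 9:q rests on {8:p}
minimal pieces: {0:u, 3:r}
ways to finish when only these pieces remain (= sum over removing one remaining piece with nothing left below it):
  1 left: {9}→1
  2 left: {8,9}→1
  3 left: {6,8,9}→1  {7,8,9}→1
  4 left: {5,6,8,9}→1  {6,7,8,9}→2
  5 left: {4,6,7,8,9}→2  {5,6,7,8,9}→3
  6 left: {3,4,6,7,8,9}→2  {4,5,6,7,8,9}→5
  7 left: {2,4,5,6,7,8,9}→5  {3,4,5,6,7,8,9}→7
  8 left: {1,2,4,5,6,7,8,9}→5  {2,3,4,5,6,7,8,9}→12
  placing 0:u first → 17 extensions
  placing 3:r first → 5 extensions
total linear extensions = 22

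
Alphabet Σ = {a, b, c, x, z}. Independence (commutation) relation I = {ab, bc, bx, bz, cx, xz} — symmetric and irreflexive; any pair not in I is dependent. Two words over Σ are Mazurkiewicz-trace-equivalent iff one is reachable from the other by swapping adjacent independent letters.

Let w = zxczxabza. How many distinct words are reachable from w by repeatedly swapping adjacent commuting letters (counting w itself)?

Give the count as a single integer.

#0=z has no predecessor
#1=x has no predecessor
#2=c depends on [0:z]
#3=z depends on [2:c]
#4=x depends on [1:x]
#5=a depends on [3:z, 4:x]
#6=b has no predecessor
#7=z depends on [5:a]
#8=a depends on [7:z]
sources: [0:z, 1:x, 6:b]
N(rest) = Σ N(rest − s) over sources s of rest; N(one piece) = 1:
  size 1 → [6]=1  [8]=1
  size 2 → [6,8]=2  [7,8]=1
  size 3 → [5,7,8]=1  [6,7,8]=3
  size 4 → [3,5,7,8]=1  [4,5,7,8]=1  [5,6,7,8]=4
  size 5 → [1,4,5,7,8]=1  [2,3,5,7,8]=1  [3,4,5,7,8]=2  [3,5,6,7,8]=5  [4,5,6,7,8]=5
  size 6 → [0,2,3,5,7,8]=1  [1,3,4,5,7,8]=3  [1,4,5,6,7,8]=6  [2,3,4,5,7,8]=3  [2,3,5,6,7,8]=6  [3,4,5,6,7,8]=12
  size 7 → [0,2,3,4,5,7,8]=4  [0,2,3,5,6,7,8]=7  [1,2,3,4,5,7,8]=6  [1,3,4,5,6,7,8]=21  [2,3,4,5,6,7,8]=21
  first=0(z) contributes 48
  first=1(x) contributes 32
  first=6(b) contributes 10
|[w]| = 90

90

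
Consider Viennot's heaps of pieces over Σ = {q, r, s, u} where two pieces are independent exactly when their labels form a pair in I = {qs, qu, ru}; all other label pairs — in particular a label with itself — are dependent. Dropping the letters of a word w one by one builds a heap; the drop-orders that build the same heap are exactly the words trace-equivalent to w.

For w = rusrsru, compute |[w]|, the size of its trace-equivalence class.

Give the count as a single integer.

drop 0:r onto floor
drop 1:u onto floor
drop 2:s onto {0:r, 1:u}
drop 3:r onto {2:s}
drop 4:s onto {3:r}
drop 5:r onto {4:s}
drop 6:u onto {4:s}
ground layer = {0:r, 1:u}
drop-orders for the pieces not yet dropped (sum over which currently-grounded one goes next):
  1 to go: {5} 1  {6} 1
  2 to go: {5,6} 2
  3 to go: {4,5,6} 2
  4 to go: {3,4,5,6} 2
  5 to go: {2,3,4,5,6} 2
  if 0:r drops first: 2 orders
  if 1:u drops first: 2 orders
heap linearizations: 4

4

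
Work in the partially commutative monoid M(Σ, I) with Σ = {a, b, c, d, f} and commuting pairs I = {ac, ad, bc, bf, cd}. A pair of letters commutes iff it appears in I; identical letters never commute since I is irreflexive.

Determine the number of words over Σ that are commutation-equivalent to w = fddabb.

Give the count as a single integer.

3

0(f) covers ∅
1(d) covers 0:f
2(d) covers 1:d
3(a) covers 0:f
4(b) covers 2:d, 3:a
5(b) covers 4:b
floor of heap: 0:f
completions by unplaced set U, small U first (add the entries for U minus each lowest piece of U):
  |U|=1: {5}:1
  |U|=2: {4,5}:1
  |U|=3: {2,4,5}:1  {3,4,5}:1
  |U|=4: {1,2,4,5}:1  {2,3,4,5}:2
  start at 0(f): 3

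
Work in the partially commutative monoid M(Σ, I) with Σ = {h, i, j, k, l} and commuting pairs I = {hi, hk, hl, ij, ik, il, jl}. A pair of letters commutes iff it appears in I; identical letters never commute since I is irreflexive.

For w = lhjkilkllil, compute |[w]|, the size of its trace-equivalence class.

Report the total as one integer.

drop 0:l onto floor
drop 1:h onto floor
drop 2:j onto {1:h}
drop 3:k onto {0:l, 2:j}
drop 4:i onto floor
drop 5:l onto {3:k}
drop 6:k onto {5:l}
drop 7:l onto {6:k}
drop 8:l onto {7:l}
drop 9:i onto {4:i}
drop 10:l onto {8:l}
ground layer = {0:l, 1:h, 4:i}
drop-orders for the pieces not yet dropped (sum over which currently-grounded one goes next):
  1 to go: {9} 1  {10} 1
  2 to go: {4,9} 1  {8,10} 1  {9,10} 2
  3 to go: {4,9,10} 3  {7,8,10} 1  {8,9,10} 3
  4 to go: {4,8,9,10} 6  {6,7,8,10} 1  {7,8,9,10} 4
  5 to go: {4,7,8,9,10} 10  {5,6,7,8,10} 1  {6,7,8,9,10} 5
  6 to go: {3,5,6,7,8,10} 1  {4,6,7,8,9,10} 15  {5,6,7,8,9,10} 6
  7 to go: {0,3,5,6,7,8,10} 1  {2,3,5,6,7,8,10} 1  {3,5,6,7,8,9,10} 7  {4,5,6,7,8,9,10} 21
  8 to go: {0,2,3,5,6,7,8,10} 2  {0,3,5,6,7,8,9,10} 8  {1,2,3,5,6,7,8,10} 1  {2,3,5,6,7,8,9,10} 8  {3,4,5,6,7,8,9,10} 28
  9 to go: {0,1,2,3,5,6,7,8,10} 3  {0,2,3,5,6,7,8,9,10} 18  {0,3,4,5,6,7,8,9,10} 36  {1,2,3,5,6,7,8,9,10} 9  {2,3,4,5,6,7,8,9,10} 36
  if 0:l drops first: 45 orders
  if 1:h drops first: 90 orders
  if 4:i drops first: 30 orders
heap linearizations: 165

165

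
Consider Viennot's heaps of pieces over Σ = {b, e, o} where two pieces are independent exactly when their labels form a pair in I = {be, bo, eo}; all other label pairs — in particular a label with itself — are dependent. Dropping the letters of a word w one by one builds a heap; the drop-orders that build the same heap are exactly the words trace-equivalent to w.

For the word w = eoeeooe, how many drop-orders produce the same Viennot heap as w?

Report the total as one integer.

35

piece 0:e — minimal
piece 1:o — minimal
piece 2:e rests on {0:e}
piece 3:e rests on {2:e}
piece 4:o rests on {1:o}
piece 5:o rests on {4:o}
piece 6:e rests on {3:e}
minimal pieces: {0:e, 1:o}
ways to finish when only these pieces remain (= sum over removing one remaining piece with nothing left below it):
  1 left: {5}→1  {6}→1
  2 left: {3,6}→1  {4,5}→1  {5,6}→2
  3 left: {1,4,5}→1  {2,3,6}→1  {3,5,6}→3  {4,5,6}→3
  4 left: {0,2,3,6}→1  {1,4,5,6}→4  {2,3,5,6}→4  {3,4,5,6}→6
  5 left: {0,2,3,5,6}→5  {1,3,4,5,6}→10  {2,3,4,5,6}→10
  placing 0:e first → 20 extensions
  placing 1:o first → 15 extensions
total linear extensions = 35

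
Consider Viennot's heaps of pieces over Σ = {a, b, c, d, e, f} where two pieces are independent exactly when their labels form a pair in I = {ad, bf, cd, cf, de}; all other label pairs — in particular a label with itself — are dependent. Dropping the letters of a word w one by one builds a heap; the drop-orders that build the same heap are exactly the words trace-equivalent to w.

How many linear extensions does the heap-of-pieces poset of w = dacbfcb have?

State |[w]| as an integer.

14

0(d) covers ∅
1(a) covers ∅
2(c) covers 1:a
3(b) covers 0:d, 2:c
4(f) covers 0:d, 1:a
5(c) covers 3:b
6(b) covers 5:c
floor of heap: 0:d, 1:a
completions by unplaced set U, small U first (add the entries for U minus each lowest piece of U):
  |U|=1: {4}:1  {6}:1
  |U|=2: {4,6}:2  {5,6}:1
  |U|=3: {3,5,6}:1  {4,5,6}:3
  |U|=4: {2,3,5,6}:1  {3,4,5,6}:4
  |U|=5: {0,3,4,5,6}:4  {2,3,4,5,6}:5
  start at 0(d): 5
  start at 1(a): 9
sum over floor = 14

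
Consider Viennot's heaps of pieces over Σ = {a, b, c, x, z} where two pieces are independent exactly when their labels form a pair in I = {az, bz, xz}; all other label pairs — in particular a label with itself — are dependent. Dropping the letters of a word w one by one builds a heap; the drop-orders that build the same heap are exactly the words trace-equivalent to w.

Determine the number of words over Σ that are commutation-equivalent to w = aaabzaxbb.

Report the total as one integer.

drop 0:a onto floor
drop 1:a onto {0:a}
drop 2:a onto {1:a}
drop 3:b onto {2:a}
drop 4:z onto floor
drop 5:a onto {3:b}
drop 6:x onto {5:a}
drop 7:b onto {6:x}
drop 8:b onto {7:b}
ground layer = {0:a, 4:z}
drop-orders for the pieces not yet dropped (sum over which currently-grounded one goes next):
  1 to go: {4} 1  {8} 1
  2 to go: {4,8} 2  {7,8} 1
  3 to go: {4,7,8} 3  {6,7,8} 1
  4 to go: {4,6,7,8} 4  {5,6,7,8} 1
  5 to go: {3,5,6,7,8} 1  {4,5,6,7,8} 5
  6 to go: {2,3,5,6,7,8} 1  {3,4,5,6,7,8} 6
  7 to go: {1,2,3,5,6,7,8} 1  {2,3,4,5,6,7,8} 7
  if 0:a drops first: 8 orders
  if 4:z drops first: 1 orders
heap linearizations: 9

9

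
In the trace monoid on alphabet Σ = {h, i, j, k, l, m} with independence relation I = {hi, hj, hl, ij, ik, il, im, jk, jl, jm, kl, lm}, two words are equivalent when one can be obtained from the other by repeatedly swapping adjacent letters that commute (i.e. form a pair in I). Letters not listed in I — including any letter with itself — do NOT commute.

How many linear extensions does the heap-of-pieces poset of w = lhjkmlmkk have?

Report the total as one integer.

0(l) covers ∅
1(h) covers ∅
2(j) covers ∅
3(k) covers 1:h
4(m) covers 3:k
5(l) covers 0:l
6(m) covers 4:m
7(k) covers 6:m
8(k) covers 7:k
floor of heap: 0:l, 1:h, 2:j
completions by unplaced set U, small U first (add the entries for U minus each lowest piece of U):
  |U|=1: {2}:1  {5}:1  {8}:1
  |U|=2: {0,5}:1  {2,5}:2  {2,8}:2  {5,8}:2  {7,8}:1
  |U|=3: {0,2,5}:3  {0,5,8}:3  {2,5,8}:6  {2,7,8}:3  {5,7,8}:3  {6,7,8}:1
  |U|=4: {0,2,5,8}:12  {0,5,7,8}:6  {2,5,7,8}:12  {2,6,7,8}:4  {4,6,7,8}:1  {5,6,7,8}:4
  |U|=5: {0,2,5,7,8}:30  {0,5,6,7,8}:10  {2,4,6,7,8}:5  {2,5,6,7,8}:20  {3,4,6,7,8}:1  {4,5,6,7,8}:5
  |U|=6: {0,2,5,6,7,8}:60  {0,4,5,6,7,8}:15  {1,3,4,6,7,8}:1  {2,3,4,6,7,8}:6  {2,4,5,6,7,8}:30  {3,4,5,6,7,8}:6
  |U|=7: {0,2,4,5,6,7,8}:105  {0,3,4,5,6,7,8}:21  {1,2,3,4,6,7,8}:7  {1,3,4,5,6,7,8}:7  {2,3,4,5,6,7,8}:42
  start at 0(l): 56
  start at 1(h): 168
  start at 2(j): 28
sum over floor = 252

252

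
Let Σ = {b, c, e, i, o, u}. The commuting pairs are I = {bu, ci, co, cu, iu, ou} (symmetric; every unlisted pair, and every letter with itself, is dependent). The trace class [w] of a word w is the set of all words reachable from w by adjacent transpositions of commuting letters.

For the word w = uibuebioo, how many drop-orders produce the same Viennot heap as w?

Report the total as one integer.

6

#0=u has no predecessor
#1=i has no predecessor
#2=b depends on [1:i]
#3=u depends on [0:u]
#4=e depends on [2:b, 3:u]
#5=b depends on [4:e]
#6=i depends on [5:b]
#7=o depends on [6:i]
#8=o depends on [7:o]
sources: [0:u, 1:i]
N(rest) = Σ N(rest − s) over sources s of rest; N(one piece) = 1:
  size 1 → [8]=1
  size 2 → [7,8]=1
  size 3 → [6,7,8]=1
  size 4 → [5,6,7,8]=1
  size 5 → [4,5,6,7,8]=1
  size 6 → [2,4,5,6,7,8]=1  [3,4,5,6,7,8]=1
  size 7 → [0,3,4,5,6,7,8]=1  [1,2,4,5,6,7,8]=1  [2,3,4,5,6,7,8]=2
  first=0(u) contributes 3
  first=1(i) contributes 3
|[w]| = 6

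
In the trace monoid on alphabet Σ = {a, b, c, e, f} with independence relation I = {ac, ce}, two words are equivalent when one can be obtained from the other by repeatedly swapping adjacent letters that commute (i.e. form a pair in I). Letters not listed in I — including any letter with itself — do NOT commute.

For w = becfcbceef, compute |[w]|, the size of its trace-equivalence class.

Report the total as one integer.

6

#0=b has no predecessor
#1=e depends on [0:b]
#2=c depends on [0:b]
#3=f depends on [1:e, 2:c]
#4=c depends on [3:f]
#5=b depends on [4:c]
#6=c depends on [5:b]
#7=e depends on [5:b]
#8=e depends on [7:e]
#9=f depends on [6:c, 8:e]
sources: [0:b]
N(rest) = Σ N(rest − s) over sources s of rest; N(one piece) = 1:
  size 1 → [9]=1
  size 2 → [6,9]=1  [8,9]=1
  size 3 → [6,8,9]=2  [7,8,9]=1
  size 4 → [6,7,8,9]=3
  size 5 → [5,6,7,8,9]=3
  size 6 → [4,5,6,7,8,9]=3
  size 7 → [3,4,5,6,7,8,9]=3
  size 8 → [1,3,4,5,6,7,8,9]=3  [2,3,4,5,6,7,8,9]=3
  first=0(b) contributes 6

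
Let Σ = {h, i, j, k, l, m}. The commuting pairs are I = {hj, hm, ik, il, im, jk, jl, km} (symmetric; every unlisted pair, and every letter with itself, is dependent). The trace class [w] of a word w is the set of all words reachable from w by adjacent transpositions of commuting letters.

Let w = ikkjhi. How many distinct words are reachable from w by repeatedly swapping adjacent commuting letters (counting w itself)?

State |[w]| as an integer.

#0=i has no predecessor
#1=k has no predecessor
#2=k depends on [1:k]
#3=j depends on [0:i]
#4=h depends on [0:i, 2:k]
#5=i depends on [3:j, 4:h]
sources: [0:i, 1:k]
N(rest) = Σ N(rest − s) over sources s of rest; N(one piece) = 1:
  size 1 → [5]=1
  size 2 → [3,5]=1  [4,5]=1
  size 3 → [2,4,5]=1  [3,4,5]=2
  size 4 → [0,3,4,5]=2  [1,2,4,5]=1  [2,3,4,5]=3
  first=0(i) contributes 4
  first=1(k) contributes 5
|[w]| = 9

9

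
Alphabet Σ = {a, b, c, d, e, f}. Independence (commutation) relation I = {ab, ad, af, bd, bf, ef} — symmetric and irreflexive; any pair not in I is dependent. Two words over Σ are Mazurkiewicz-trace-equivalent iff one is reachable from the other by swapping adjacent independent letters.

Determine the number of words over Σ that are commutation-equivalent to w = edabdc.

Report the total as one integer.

drop 0:e onto floor
drop 1:d onto {0:e}
drop 2:a onto {0:e}
drop 3:b onto {0:e}
drop 4:d onto {1:d}
drop 5:c onto {2:a, 3:b, 4:d}
ground layer = {0:e}
drop-orders for the pieces not yet dropped (sum over which currently-grounded one goes next):
  1 to go: {5} 1
  2 to go: {2,5} 1  {3,5} 1  {4,5} 1
  3 to go: {1,4,5} 1  {2,3,5} 2  {2,4,5} 2  {3,4,5} 2
  4 to go: {1,2,4,5} 3  {1,3,4,5} 3  {2,3,4,5} 6
  if 0:e drops first: 12 orders

12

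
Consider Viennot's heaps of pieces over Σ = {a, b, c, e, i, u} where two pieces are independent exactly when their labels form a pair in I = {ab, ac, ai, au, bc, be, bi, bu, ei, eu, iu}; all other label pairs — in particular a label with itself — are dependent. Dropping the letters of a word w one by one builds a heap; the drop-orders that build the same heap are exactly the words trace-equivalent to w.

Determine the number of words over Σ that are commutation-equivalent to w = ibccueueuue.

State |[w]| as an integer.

#0=i has no predecessor
#1=b has no predecessor
#2=c depends on [0:i]
#3=c depends on [2:c]
#4=u depends on [3:c]
#5=e depends on [3:c]
#6=u depends on [4:u]
#7=e depends on [5:e]
#8=u depends on [6:u]
#9=u depends on [8:u]
#10=e depends on [7:e]
sources: [0:i, 1:b]
N(rest) = Σ N(rest − s) over sources s of rest; N(one piece) = 1:
  size 1 → [1]=1  [9]=1  [10]=1
  size 2 → [1,9]=2  [1,10]=2  [7,10]=1  [8,9]=1  [9,10]=2
  size 3 → [1,7,10]=3  [1,8,9]=3  [1,9,10]=6  [5,7,10]=1  [6,8,9]=1  [7,9,10]=3  [8,9,10]=3
  size 4 → [1,5,7,10]=4  [1,6,8,9]=4  [1,7,9,10]=12  [1,8,9,10]=12  [4,6,8,9]=1  [5,7,9,10]=4  [6,8,9,10]=4  [7,8,9,10]=6
  size 5 → [1,4,6,8,9]=5  [1,5,7,9,10]=20  [1,6,8,9,10]=20  [1,7,8,9,10]=30  [4,6,8,9,10]=5  [5,7,8,9,10]=10  [6,7,8,9,10]=10
  size 6 → [1,4,6,8,9,10]=30  [1,5,7,8,9,10]=60  [1,6,7,8,9,10]=60  [4,6,7,8,9,10]=15  [5,6,7,8,9,10]=20
  size 7 → [1,4,6,7,8,9,10]=105  [1,5,6,7,8,9,10]=140  [4,5,6,7,8,9,10]=35
  size 8 → [1,4,5,6,7,8,9,10]=280  [3,4,5,6,7,8,9,10]=35
  size 9 → [1,3,4,5,6,7,8,9,10]=315  [2,3,4,5,6,7,8,9,10]=35
  first=0(i) contributes 350
  first=1(b) contributes 35
|[w]| = 385

385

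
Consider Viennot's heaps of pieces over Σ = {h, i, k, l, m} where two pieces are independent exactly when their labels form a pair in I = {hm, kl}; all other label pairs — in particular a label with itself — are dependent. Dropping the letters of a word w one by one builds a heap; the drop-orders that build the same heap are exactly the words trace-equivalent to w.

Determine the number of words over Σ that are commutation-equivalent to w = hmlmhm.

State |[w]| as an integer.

6

#0=h has no predecessor
#1=m has no predecessor
#2=l depends on [0:h, 1:m]
#3=m depends on [2:l]
#4=h depends on [2:l]
#5=m depends on [3:m]
sources: [0:h, 1:m]
N(rest) = Σ N(rest − s) over sources s of rest; N(one piece) = 1:
  size 1 → [4]=1  [5]=1
  size 2 → [3,5]=1  [4,5]=2
  size 3 → [3,4,5]=3
  size 4 → [2,3,4,5]=3
  first=0(h) contributes 3
  first=1(m) contributes 3
|[w]| = 6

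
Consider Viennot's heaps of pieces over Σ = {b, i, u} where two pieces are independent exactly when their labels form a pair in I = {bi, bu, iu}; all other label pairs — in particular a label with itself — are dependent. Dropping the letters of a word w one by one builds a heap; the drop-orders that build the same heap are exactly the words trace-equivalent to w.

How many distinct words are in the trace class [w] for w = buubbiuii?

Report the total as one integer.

1680

drop 0:b onto floor
drop 1:u onto floor
drop 2:u onto {1:u}
drop 3:b onto {0:b}
drop 4:b onto {3:b}
drop 5:i onto floor
drop 6:u onto {2:u}
drop 7:i onto {5:i}
drop 8:i onto {7:i}
ground layer = {0:b, 1:u, 5:i}
drop-orders for the pieces not yet dropped (sum over which currently-grounded one goes next):
  1 to go: {4} 1  {6} 1  {8} 1
  2 to go: {2,6} 1  {3,4} 1  {4,6} 2  {4,8} 2  {6,8} 2  {7,8} 1
  3 to go: {0,3,4} 1  {1,2,6} 1  {2,4,6} 3  {2,6,8} 3  {3,4,6} 3  {3,4,8} 3  {4,6,8} 6  {4,7,8} 3  {5,7,8} 1  {6,7,8} 3
  4 to go: {0,3,4,6} 4  {0,3,4,8} 4  {1,2,4,6} 4  {1,2,6,8} 4  {2,3,4,6} 6  {2,4,6,8} 12  {2,6,7,8} 6  {3,4,6,8} 12  {3,4,7,8} 6  {4,5,7,8} 4  {4,6,7,8} 12  {5,6,7,8} 4
  5 to go: {0,2,3,4,6} 10  {0,3,4,6,8} 20  {0,3,4,7,8} 10  {1,2,3,4,6} 10  {1,2,4,6,8} 20  {1,2,6,7,8} 10  {2,3,4,6,8} 30  {2,4,6,7,8} 30  {2,5,6,7,8} 10  {3,4,5,7,8} 10  {3,4,6,7,8} 30  {4,5,6,7,8} 20
  6 to go: {0,1,2,3,4,6} 20  {0,2,3,4,6,8} 60  {0,3,4,5,7,8} 20  {0,3,4,6,7,8} 60  {1,2,3,4,6,8} 60  {1,2,4,6,7,8} 60  {1,2,5,6,7,8} 20  {2,3,4,6,7,8} 90  {2,4,5,6,7,8} 60  {3,4,5,6,7,8} 60
  7 to go: {0,1,2,3,4,6,8} 140  {0,2,3,4,6,7,8} 210  {0,3,4,5,6,7,8} 140  {1,2,3,4,6,7,8} 210  {1,2,4,5,6,7,8} 140  {2,3,4,5,6,7,8} 210
  if 0:b drops first: 560 orders
  if 1:u drops first: 560 orders
  if 5:i drops first: 560 orders
heap linearizations: 1680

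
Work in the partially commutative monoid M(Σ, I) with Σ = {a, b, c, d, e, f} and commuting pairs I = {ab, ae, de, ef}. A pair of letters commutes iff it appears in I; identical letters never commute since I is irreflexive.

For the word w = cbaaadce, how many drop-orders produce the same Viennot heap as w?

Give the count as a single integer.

4

drop 0:c onto floor
drop 1:b onto {0:c}
drop 2:a onto {0:c}
drop 3:a onto {2:a}
drop 4:a onto {3:a}
drop 5:d onto {1:b, 4:a}
drop 6:c onto {5:d}
drop 7:e onto {6:c}
ground layer = {0:c}
drop-orders for the pieces not yet dropped (sum over which currently-grounded one goes next):
  1 to go: {7} 1
  2 to go: {6,7} 1
  3 to go: {5,6,7} 1
  4 to go: {1,5,6,7} 1  {4,5,6,7} 1
  5 to go: {1,4,5,6,7} 2  {3,4,5,6,7} 1
  6 to go: {1,3,4,5,6,7} 3  {2,3,4,5,6,7} 1
  if 0:c drops first: 4 orders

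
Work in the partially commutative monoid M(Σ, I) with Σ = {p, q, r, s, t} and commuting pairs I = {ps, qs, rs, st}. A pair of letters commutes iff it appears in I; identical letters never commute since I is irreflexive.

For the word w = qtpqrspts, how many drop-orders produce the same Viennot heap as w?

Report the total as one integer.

0(q) covers ∅
1(t) covers 0:q
2(p) covers 1:t
3(q) covers 2:p
4(r) covers 3:q
5(s) covers ∅
6(p) covers 4:r
7(t) covers 6:p
8(s) covers 5:s
floor of heap: 0:q, 5:s
completions by unplaced set U, small U first (add the entries for U minus each lowest piece of U):
  |U|=1: {7}:1  {8}:1
  |U|=2: {5,8}:1  {6,7}:1  {7,8}:2
  |U|=3: {4,6,7}:1  {5,7,8}:3  {6,7,8}:3
  |U|=4: {3,4,6,7}:1  {4,6,7,8}:4  {5,6,7,8}:6
  |U|=5: {2,3,4,6,7}:1  {3,4,6,7,8}:5  {4,5,6,7,8}:10
  |U|=6: {1,2,3,4,6,7}:1  {2,3,4,6,7,8}:6  {3,4,5,6,7,8}:15
  |U|=7: {0,1,2,3,4,6,7}:1  {1,2,3,4,6,7,8}:7  {2,3,4,5,6,7,8}:21
  start at 0(q): 28
  start at 5(s): 8
sum over floor = 36

36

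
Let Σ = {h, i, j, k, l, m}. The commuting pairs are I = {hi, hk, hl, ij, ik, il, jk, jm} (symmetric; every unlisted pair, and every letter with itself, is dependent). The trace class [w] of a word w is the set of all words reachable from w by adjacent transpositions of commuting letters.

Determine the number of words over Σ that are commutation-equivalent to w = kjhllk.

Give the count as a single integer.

0(k) covers ∅
1(j) covers ∅
2(h) covers 1:j
3(l) covers 0:k, 1:j
4(l) covers 3:l
5(k) covers 4:l
floor of heap: 0:k, 1:j
completions by unplaced set U, small U first (add the entries for U minus each lowest piece of U):
  |U|=1: {2}:1  {5}:1
  |U|=2: {2,5}:2  {4,5}:1
  |U|=3: {2,4,5}:3  {3,4,5}:1
  |U|=4: {0,3,4,5}:1  {2,3,4,5}:4
  start at 0(k): 4
  start at 1(j): 5
sum over floor = 9

9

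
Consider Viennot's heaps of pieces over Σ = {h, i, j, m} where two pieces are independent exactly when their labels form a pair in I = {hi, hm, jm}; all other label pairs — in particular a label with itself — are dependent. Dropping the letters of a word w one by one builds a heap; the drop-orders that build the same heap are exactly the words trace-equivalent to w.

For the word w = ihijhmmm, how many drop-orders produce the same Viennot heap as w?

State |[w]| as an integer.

piece 0:i — minimal
piece 1:h — minimal
piece 2:i rests on {0:i}
piece 3:j rests on {1:h, 2:i}
piece 4:h rests on {3:j}
piece 5:m rests on {2:i}
piece 6:m rests on {5:m}
piece 7:m rests on {6:m}
minimal pieces: {0:i, 1:h}
ways to finish when only these pieces remain (= sum over removing one remaining piece with nothing left below it):
  1 left: {4}→1  {7}→1
  2 left: {3,4}→1  {4,7}→2  {6,7}→1
  3 left: {1,3,4}→1  {3,4,7}→3  {4,6,7}→3  {5,6,7}→1
  4 left: {1,3,4,7}→4  {3,4,6,7}→6  {4,5,6,7}→4
  5 left: {1,3,4,6,7}→10  {3,4,5,6,7}→10
  6 left: {1,3,4,5,6,7}→20  {2,3,4,5,6,7}→10
  placing 0:i first → 30 extensions
  placing 1:h first → 10 extensions
total linear extensions = 40

40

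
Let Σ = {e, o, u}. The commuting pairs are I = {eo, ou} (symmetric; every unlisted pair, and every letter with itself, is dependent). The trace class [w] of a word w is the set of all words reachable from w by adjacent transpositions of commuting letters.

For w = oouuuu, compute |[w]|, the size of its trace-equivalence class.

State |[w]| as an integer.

15

0(o) covers ∅
1(o) covers 0:o
2(u) covers ∅
3(u) covers 2:u
4(u) covers 3:u
5(u) covers 4:u
floor of heap: 0:o, 2:u
completions by unplaced set U, small U first (add the entries for U minus each lowest piece of U):
  |U|=1: {1}:1  {5}:1
  |U|=2: {0,1}:1  {1,5}:2  {4,5}:1
  |U|=3: {0,1,5}:3  {1,4,5}:3  {3,4,5}:1
  |U|=4: {0,1,4,5}:6  {1,3,4,5}:4  {2,3,4,5}:1
  start at 0(o): 5
  start at 2(u): 10
sum over floor = 15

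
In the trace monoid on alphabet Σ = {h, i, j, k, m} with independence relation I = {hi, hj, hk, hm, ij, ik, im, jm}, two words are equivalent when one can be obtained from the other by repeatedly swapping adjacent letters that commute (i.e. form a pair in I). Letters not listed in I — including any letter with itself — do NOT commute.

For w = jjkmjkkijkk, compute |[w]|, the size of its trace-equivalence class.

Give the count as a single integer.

#0=j has no predecessor
#1=j depends on [0:j]
#2=k depends on [1:j]
#3=m depends on [2:k]
#4=j depends on [2:k]
#5=k depends on [3:m, 4:j]
#6=k depends on [5:k]
#7=i has no predecessor
#8=j depends on [6:k]
#9=k depends on [8:j]
#10=k depends on [9:k]
sources: [0:j, 7:i]
N(rest) = Σ N(rest − s) over sources s of rest; N(one piece) = 1:
  size 1 → [7]=1  [10]=1
  size 2 → [7,10]=2  [9,10]=1
  size 3 → [7,9,10]=3  [8,9,10]=1
  size 4 → [6,8,9,10]=1  [7,8,9,10]=4
  size 5 → [5,6,8,9,10]=1  [6,7,8,9,10]=5
  size 6 → [3,5,6,8,9,10]=1  [4,5,6,8,9,10]=1  [5,6,7,8,9,10]=6
  size 7 → [3,4,5,6,8,9,10]=2  [3,5,6,7,8,9,10]=7  [4,5,6,7,8,9,10]=7
  size 8 → [2,3,4,5,6,8,9,10]=2  [3,4,5,6,7,8,9,10]=16
  size 9 → [1,2,3,4,5,6,8,9,10]=2  [2,3,4,5,6,7,8,9,10]=18
  first=0(j) contributes 20
  first=7(i) contributes 2
|[w]| = 22

22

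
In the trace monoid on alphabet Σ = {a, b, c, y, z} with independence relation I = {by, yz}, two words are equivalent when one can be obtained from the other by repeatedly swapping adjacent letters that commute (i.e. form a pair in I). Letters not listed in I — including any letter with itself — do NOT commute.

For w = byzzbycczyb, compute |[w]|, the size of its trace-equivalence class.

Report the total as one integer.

45

#0=b has no predecessor
#1=y has no predecessor
#2=z depends on [0:b]
#3=z depends on [2:z]
#4=b depends on [3:z]
#5=y depends on [1:y]
#6=c depends on [4:b, 5:y]
#7=c depends on [6:c]
#8=z depends on [7:c]
#9=y depends on [7:c]
#10=b depends on [8:z]
sources: [0:b, 1:y]
N(rest) = Σ N(rest − s) over sources s of rest; N(one piece) = 1:
  size 1 → [9]=1  [10]=1
  size 2 → [8,10]=1  [9,10]=2
  size 3 → [8,9,10]=3
  size 4 → [7,8,9,10]=3
  size 5 → [6,7,8,9,10]=3
  size 6 → [4,6,7,8,9,10]=3  [5,6,7,8,9,10]=3
  size 7 → [1,5,6,7,8,9,10]=3  [3,4,6,7,8,9,10]=3  [4,5,6,7,8,9,10]=6
  size 8 → [1,4,5,6,7,8,9,10]=9  [2,3,4,6,7,8,9,10]=3  [3,4,5,6,7,8,9,10]=9
  size 9 → [0,2,3,4,6,7,8,9,10]=3  [1,3,4,5,6,7,8,9,10]=18  [2,3,4,5,6,7,8,9,10]=12
  first=0(b) contributes 30
  first=1(y) contributes 15
|[w]| = 45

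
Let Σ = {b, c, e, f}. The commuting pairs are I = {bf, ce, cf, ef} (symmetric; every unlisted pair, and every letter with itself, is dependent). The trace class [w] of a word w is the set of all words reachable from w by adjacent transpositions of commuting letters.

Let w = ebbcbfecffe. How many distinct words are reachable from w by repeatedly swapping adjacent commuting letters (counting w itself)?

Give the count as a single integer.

495

piece 0:e — minimal
piece 1:b rests on {0:e}
piece 2:b rests on {1:b}
piece 3:c rests on {2:b}
piece 4:b rests on {3:c}
piece 5:f — minimal
piece 6:e rests on {4:b}
piece 7:c rests on {4:b}
piece 8:f rests on {5:f}
piece 9:f rests on {8:f}
piece 10:e rests on {6:e}
minimal pieces: {0:e, 5:f}
ways to finish when only these pieces remain (= sum over removing one remaining piece with nothing left below it):
  1 left: {7}→1  {9}→1  {10}→1
  2 left: {6,10}→1  {7,9}→2  {7,10}→2  {8,9}→1  {9,10}→2
  3 left: {5,8,9}→1  {6,7,10}→3  {6,9,10}→3  {7,8,9}→3  {7,9,10}→6  {8,9,10}→3
  4 left: {4,6,7,10}→3  {5,7,8,9}→4  {5,8,9,10}→4  {6,7,9,10}→12  {6,8,9,10}→6  {7,8,9,10}→12
  5 left: {3,4,6,7,10}→3  {4,6,7,9,10}→15  {5,6,8,9,10}→10  {5,7,8,9,10}→20  {6,7,8,9,10}→30
  6 left: {2,3,4,6,7,10}→3  {3,4,6,7,9,10}→18  {4,6,7,8,9,10}→45  {5,6,7,8,9,10}→60
  7 left: {1,2,3,4,6,7,10}→3  {2,3,4,6,7,9,10}→21  {3,4,6,7,8,9,10}→63  {4,5,6,7,8,9,10}→105
  8 left: {0,1,2,3,4,6,7,10}→3  {1,2,3,4,6,7,9,10}→24  {2,3,4,6,7,8,9,10}→84  {3,4,5,6,7,8,9,10}→168
  9 left: {0,1,2,3,4,6,7,9,10}→27  {1,2,3,4,6,7,8,9,10}→108  {2,3,4,5,6,7,8,9,10}→252
  placing 0:e first → 360 extensions
  placing 5:f first → 135 extensions
total linear extensions = 495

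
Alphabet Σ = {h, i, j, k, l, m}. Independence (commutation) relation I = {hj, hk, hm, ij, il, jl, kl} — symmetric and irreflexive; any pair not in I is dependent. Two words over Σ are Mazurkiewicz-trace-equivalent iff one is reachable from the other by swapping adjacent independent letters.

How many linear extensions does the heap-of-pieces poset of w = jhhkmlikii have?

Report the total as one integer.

50

drop 0:j onto floor
drop 1:h onto floor
drop 2:h onto {1:h}
drop 3:k onto {0:j}
drop 4:m onto {3:k}
drop 5:l onto {2:h, 4:m}
drop 6:i onto {2:h, 4:m}
drop 7:k onto {6:i}
drop 8:i onto {7:k}
drop 9:i onto {8:i}
ground layer = {0:j, 1:h}
drop-orders for the pieces not yet dropped (sum over which currently-grounded one goes next):
  1 to go: {5} 1  {9} 1
  2 to go: {5,9} 2  {8,9} 1
  3 to go: {5,8,9} 3  {7,8,9} 1
  4 to go: {5,7,8,9} 4  {6,7,8,9} 1
  5 to go: {5,6,7,8,9} 5
  6 to go: {2,5,6,7,8,9} 5  {4,5,6,7,8,9} 5
  7 to go: {1,2,5,6,7,8,9} 5  {2,4,5,6,7,8,9} 10  {3,4,5,6,7,8,9} 5
  8 to go: {0,3,4,5,6,7,8,9} 5  {1,2,4,5,6,7,8,9} 15  {2,3,4,5,6,7,8,9} 15
  if 0:j drops first: 30 orders
  if 1:h drops first: 20 orders
heap linearizations: 50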